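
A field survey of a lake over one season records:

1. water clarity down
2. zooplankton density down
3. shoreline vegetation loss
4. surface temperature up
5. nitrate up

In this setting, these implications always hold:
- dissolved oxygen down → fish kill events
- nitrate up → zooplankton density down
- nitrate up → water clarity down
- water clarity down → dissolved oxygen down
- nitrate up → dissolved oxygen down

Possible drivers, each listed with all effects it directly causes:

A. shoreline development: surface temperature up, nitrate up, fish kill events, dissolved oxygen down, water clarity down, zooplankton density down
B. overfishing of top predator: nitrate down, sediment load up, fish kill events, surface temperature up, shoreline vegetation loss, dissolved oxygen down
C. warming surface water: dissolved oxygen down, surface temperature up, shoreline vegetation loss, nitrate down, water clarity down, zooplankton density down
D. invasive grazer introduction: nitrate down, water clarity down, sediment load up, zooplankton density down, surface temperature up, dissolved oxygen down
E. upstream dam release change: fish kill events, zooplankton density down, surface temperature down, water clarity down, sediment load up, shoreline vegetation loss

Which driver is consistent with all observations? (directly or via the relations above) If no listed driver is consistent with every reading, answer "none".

For each candidate, compare predicted effects to what was observed:
(A) shoreline development — water clarity down yes; zooplankton density down yes; shoreline vegetation loss NO; surface temperature up yes; nitrate up yes
(B) overfishing of top predator — fails on water clarity down, zooplankton density down, nitrate up (predicts nitrate down, not nitrate up)
(C) warming surface water — fails on nitrate up (predicts nitrate down, not nitrate up)
(D) invasive grazer introduction — water clarity down yes; zooplankton density down yes; shoreline vegetation loss NO; surface temperature up yes; nitrate up NO
(E) upstream dam release change — fails on surface temperature up, nitrate up (predicts surface temperature down, not surface temperature up)
None of the listed candidates fits everything.

none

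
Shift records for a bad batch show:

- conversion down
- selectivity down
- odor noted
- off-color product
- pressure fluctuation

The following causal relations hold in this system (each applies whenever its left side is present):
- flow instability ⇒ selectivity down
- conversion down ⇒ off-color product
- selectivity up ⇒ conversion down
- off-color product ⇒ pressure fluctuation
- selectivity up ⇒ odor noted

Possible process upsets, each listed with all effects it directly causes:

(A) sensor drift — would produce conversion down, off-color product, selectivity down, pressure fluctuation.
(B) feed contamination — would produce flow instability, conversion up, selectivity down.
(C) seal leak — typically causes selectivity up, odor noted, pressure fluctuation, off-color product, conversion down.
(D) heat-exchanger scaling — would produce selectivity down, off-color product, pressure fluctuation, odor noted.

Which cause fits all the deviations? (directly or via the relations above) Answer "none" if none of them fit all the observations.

none

Checking each candidate against the observations:
(A) sensor drift — does not account for odor noted
(B) feed contamination — conversion down ✗; selectivity down ✓; odor noted ✗; off-color product ✗; pressure fluctuation ✗
(C) seal leak — conversion down ✓; selectivity down ✗; odor noted ✓; off-color product ✓; pressure fluctuation ✓
(D) heat-exchanger scaling — conversion down ✗; selectivity down ✓; odor noted ✓; off-color product ✓; pressure fluctuation ✓
No candidate is consistent with all observations.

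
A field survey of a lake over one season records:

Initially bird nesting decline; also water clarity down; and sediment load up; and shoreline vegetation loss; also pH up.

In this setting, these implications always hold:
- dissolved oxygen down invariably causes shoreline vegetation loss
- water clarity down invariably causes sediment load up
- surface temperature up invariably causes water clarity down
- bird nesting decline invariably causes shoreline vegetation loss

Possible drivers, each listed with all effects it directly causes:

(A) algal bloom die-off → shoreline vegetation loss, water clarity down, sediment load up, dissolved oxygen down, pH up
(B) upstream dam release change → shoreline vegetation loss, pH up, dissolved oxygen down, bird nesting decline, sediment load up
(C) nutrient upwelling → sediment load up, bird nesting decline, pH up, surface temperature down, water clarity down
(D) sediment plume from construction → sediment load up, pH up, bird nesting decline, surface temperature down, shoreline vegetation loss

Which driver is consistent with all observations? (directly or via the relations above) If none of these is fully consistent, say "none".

For each candidate, compare predicted effects to what was observed:
(A) algal bloom die-off — does not account for bird nesting decline
(B) upstream dam release change — bird nesting decline match; water clarity down miss; sediment load up match; shoreline vegetation loss match; pH up match
(C) nutrient upwelling — accounts for every observation (shoreline vegetation loss via bird nesting decline → shoreline vegetation loss)
(D) sediment plume from construction — does not account for water clarity down
(C) is the only candidate with no mismatches.

C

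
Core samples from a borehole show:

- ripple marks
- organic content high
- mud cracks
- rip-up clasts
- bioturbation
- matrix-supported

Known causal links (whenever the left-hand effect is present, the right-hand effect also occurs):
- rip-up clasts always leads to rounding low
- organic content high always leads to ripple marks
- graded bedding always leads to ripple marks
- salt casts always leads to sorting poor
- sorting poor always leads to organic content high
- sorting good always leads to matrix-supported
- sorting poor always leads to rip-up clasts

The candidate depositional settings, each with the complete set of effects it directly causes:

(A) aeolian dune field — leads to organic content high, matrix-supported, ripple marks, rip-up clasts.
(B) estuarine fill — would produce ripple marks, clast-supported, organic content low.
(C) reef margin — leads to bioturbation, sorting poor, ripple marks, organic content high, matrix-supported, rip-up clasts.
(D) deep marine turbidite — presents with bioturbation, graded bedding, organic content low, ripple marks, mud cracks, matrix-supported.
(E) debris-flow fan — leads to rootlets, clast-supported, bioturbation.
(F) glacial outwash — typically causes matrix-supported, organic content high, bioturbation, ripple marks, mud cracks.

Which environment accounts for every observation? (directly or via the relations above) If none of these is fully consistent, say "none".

Checking each candidate against the observations:
(A) aeolian dune field — ripple marks match; organic content high match; mud cracks miss; rip-up clasts match; bioturbation miss; matrix-supported match
(B) estuarine fill — ripple marks match; organic content high miss; mud cracks miss; rip-up clasts miss; bioturbation miss; matrix-supported miss
(C) reef margin — ripple marks match; organic content high match; mud cracks miss; rip-up clasts match; bioturbation match; matrix-supported match
(D) deep marine turbidite — ripple marks match; organic content high miss; mud cracks match; rip-up clasts miss; bioturbation match; matrix-supported match
(E) debris-flow fan — fails on ripple marks, organic content high, mud cracks, rip-up clasts, matrix-supported (predicts clast-supported, not matrix-supported)
(F) glacial outwash — does not account for rip-up clasts
No candidate is consistent with all observations.

none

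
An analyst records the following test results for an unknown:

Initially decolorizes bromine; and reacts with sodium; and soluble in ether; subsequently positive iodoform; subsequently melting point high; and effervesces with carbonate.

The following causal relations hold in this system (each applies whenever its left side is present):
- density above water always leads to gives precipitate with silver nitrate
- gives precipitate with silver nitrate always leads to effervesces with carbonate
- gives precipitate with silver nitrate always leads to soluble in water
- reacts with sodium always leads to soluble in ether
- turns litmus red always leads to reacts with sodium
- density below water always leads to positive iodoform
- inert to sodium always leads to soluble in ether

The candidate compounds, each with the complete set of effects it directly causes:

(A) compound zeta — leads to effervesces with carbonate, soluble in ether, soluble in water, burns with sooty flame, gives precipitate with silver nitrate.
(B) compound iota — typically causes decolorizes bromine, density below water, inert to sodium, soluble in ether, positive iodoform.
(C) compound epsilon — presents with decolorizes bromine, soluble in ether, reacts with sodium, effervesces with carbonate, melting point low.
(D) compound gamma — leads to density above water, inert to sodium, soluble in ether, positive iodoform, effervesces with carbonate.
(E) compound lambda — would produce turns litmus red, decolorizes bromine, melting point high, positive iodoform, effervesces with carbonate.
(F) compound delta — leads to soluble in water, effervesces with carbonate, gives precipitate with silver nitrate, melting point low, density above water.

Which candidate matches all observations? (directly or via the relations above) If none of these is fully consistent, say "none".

E

For each candidate, compare predicted effects to what was observed:
(A) compound zeta — decolorizes bromine NO; reacts with sodium NO; soluble in ether yes; positive iodoform NO; melting point high NO; effervesces with carbonate yes
(B) compound iota — fails on reacts with sodium, melting point high, effervesces with carbonate (predicts inert to sodium, not reacts with sodium)
(C) compound epsilon — fails on positive iodoform, melting point high (predicts melting point low, not melting point high)
(D) compound gamma — decolorizes bromine NO; reacts with sodium NO; soluble in ether yes; positive iodoform yes; melting point high NO; effervesces with carbonate yes
(E) compound lambda — accounts for every observation (reacts with sodium through turns litmus red → reacts with sodium)
(F) compound delta — fails on decolorizes bromine, reacts with sodium, soluble in ether, positive iodoform, melting point high (predicts melting point low, not melting point high)
(E) alone accounts for all the evidence.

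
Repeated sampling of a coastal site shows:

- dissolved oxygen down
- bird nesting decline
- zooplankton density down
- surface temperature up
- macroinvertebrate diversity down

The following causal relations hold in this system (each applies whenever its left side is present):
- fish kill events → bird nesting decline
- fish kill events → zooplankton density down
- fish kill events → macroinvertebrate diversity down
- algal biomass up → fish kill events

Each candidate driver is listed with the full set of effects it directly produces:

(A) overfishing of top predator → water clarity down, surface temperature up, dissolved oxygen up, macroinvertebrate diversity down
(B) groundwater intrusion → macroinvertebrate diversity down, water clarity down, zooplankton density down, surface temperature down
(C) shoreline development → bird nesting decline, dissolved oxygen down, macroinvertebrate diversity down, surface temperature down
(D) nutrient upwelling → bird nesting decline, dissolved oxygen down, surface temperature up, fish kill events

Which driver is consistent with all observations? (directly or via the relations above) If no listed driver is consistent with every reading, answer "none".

Per-candidate check:
(A) overfishing of top predator — fails on dissolved oxygen down, bird nesting decline, zooplankton density down (predicts dissolved oxygen up, not dissolved oxygen down)
(B) groundwater intrusion — fails on dissolved oxygen down, bird nesting decline, surface temperature up (predicts surface temperature down, not surface temperature up)
(C) shoreline development — fails on zooplankton density down, surface temperature up (predicts surface temperature down, not surface temperature up)
(D) nutrient upwelling — dissolved oxygen down match; bird nesting decline match; zooplankton density down match (by fish kill events → zooplankton density down); surface temperature up match; macroinvertebrate diversity down match (by fish kill events → macroinvertebrate diversity down)
(D) alone accounts for all the evidence.

D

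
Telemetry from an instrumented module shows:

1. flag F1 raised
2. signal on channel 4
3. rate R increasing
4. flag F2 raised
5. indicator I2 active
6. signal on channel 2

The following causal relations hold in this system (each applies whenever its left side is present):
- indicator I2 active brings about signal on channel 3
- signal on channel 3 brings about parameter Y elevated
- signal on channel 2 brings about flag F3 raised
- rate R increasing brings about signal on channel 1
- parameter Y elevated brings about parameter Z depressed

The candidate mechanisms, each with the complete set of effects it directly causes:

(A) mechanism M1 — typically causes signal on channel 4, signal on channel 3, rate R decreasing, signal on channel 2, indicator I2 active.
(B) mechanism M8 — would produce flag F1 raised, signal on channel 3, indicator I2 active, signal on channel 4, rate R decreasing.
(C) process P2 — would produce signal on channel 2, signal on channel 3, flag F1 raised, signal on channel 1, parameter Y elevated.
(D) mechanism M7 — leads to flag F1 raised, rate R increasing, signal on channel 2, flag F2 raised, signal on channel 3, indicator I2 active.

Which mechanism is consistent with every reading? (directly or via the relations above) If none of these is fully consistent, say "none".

none

Testing each hypothesis:
(A) mechanism M1 — flag F1 raised -; signal on channel 4 +; rate R increasing -; flag F2 raised -; indicator I2 active +; signal on channel 2 +
(B) mechanism M8 — flag F1 raised +; signal on channel 4 +; rate R increasing -; flag F2 raised -; indicator I2 active +; signal on channel 2 -
(C) process P2 — flag F1 raised +; signal on channel 4 -; rate R increasing -; flag F2 raised -; indicator I2 active -; signal on channel 2 +
(D) mechanism M7 — does not account for signal on channel 4
Every candidate fails on at least one observation.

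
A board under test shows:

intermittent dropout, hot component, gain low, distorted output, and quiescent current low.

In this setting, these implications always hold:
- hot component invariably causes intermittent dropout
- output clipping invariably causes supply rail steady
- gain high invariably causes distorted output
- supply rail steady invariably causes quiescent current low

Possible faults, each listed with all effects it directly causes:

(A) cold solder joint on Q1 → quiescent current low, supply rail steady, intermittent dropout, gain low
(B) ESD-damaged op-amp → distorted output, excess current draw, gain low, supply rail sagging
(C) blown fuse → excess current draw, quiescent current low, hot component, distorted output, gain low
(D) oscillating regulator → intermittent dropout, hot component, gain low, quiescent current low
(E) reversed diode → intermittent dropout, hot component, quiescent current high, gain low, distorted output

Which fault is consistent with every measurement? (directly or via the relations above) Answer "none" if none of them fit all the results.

For each candidate, compare predicted effects to what was observed:
(A) cold solder joint on Q1 — intermittent dropout ✓; hot component ✗; gain low ✓; distorted output ✗; quiescent current low ✓
(B) ESD-damaged op-amp — does not account for intermittent dropout, hot component, quiescent current low
(C) blown fuse — intermittent dropout ✓ (through hot component → intermittent dropout); hot component ✓; gain low ✓; distorted output ✓; quiescent current low ✓
(D) oscillating regulator — intermittent dropout ✓; hot component ✓; gain low ✓; distorted output ✗; quiescent current low ✓
(E) reversed diode — fails on quiescent current low (predicts quiescent current high, not quiescent current low)
(C) is the only candidate with no mismatches.

C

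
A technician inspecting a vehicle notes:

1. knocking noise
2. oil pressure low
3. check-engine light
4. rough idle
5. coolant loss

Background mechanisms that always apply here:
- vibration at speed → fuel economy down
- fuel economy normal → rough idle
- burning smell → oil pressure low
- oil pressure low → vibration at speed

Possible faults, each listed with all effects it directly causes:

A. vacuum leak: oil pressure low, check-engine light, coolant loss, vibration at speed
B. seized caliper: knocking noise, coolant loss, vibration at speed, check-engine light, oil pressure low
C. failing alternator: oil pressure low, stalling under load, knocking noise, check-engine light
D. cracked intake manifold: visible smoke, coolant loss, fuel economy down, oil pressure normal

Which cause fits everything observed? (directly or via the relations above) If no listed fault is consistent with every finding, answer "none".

Checking each candidate against the observations:
(A) vacuum leak — knocking noise NO; oil pressure low yes; check-engine light yes; rough idle NO; coolant loss yes
(B) seized caliper — knocking noise yes; oil pressure low yes; check-engine light yes; rough idle NO; coolant loss yes
(C) failing alternator — does not account for rough idle, coolant loss
(D) cracked intake manifold — fails on knocking noise, oil pressure low, check-engine light, rough idle (predicts oil pressure normal, not oil pressure low)
Every candidate fails on at least one observation.

none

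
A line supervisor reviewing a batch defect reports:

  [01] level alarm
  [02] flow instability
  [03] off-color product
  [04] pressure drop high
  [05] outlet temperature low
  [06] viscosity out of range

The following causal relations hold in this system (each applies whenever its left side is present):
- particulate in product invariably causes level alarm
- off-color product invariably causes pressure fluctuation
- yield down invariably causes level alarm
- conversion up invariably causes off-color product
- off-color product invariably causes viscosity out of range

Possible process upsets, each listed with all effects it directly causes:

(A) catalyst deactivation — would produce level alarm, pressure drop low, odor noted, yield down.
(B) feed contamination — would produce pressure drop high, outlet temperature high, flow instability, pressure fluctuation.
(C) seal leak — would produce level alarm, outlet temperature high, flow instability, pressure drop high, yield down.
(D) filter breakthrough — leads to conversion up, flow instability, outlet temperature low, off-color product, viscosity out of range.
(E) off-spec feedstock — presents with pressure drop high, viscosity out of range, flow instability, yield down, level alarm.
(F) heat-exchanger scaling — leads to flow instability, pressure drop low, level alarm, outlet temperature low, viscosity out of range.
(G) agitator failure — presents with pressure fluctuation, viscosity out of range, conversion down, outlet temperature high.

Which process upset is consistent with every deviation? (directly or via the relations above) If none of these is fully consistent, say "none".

Per-candidate check:
(A) catalyst deactivation — fails on flow instability, off-color product, pressure drop high, outlet temperature low, viscosity out of range (predicts pressure drop low, not pressure drop high)
(B) feed contamination — fails on level alarm, off-color product, outlet temperature low, viscosity out of range (predicts outlet temperature high, not outlet temperature low)
(C) seal leak — level alarm match; flow instability match; off-color product miss; pressure drop high match; outlet temperature low miss; viscosity out of range miss
(D) filter breakthrough — level alarm miss; flow instability match; off-color product match; pressure drop high miss; outlet temperature low match; viscosity out of range match
(E) off-spec feedstock — does not account for off-color product, outlet temperature low
(F) heat-exchanger scaling — fails on off-color product, pressure drop high (predicts pressure drop low, not pressure drop high)
(G) agitator failure — fails on level alarm, flow instability, off-color product, pressure drop high, outlet temperature low (predicts outlet temperature high, not outlet temperature low)
No candidate is consistent with all observations.

none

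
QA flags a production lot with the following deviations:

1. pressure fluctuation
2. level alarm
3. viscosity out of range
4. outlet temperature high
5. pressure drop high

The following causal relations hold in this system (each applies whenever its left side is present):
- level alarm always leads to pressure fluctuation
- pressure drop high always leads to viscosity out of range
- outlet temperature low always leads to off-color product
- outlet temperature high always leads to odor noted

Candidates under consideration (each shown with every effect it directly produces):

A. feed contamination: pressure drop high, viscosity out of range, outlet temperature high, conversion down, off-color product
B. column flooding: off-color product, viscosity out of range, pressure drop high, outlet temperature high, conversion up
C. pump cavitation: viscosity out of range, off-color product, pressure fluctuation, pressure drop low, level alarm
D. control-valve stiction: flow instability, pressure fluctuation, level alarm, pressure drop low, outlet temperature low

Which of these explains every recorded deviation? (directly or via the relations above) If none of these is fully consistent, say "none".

Testing each hypothesis:
(A) feed contamination — does not account for pressure fluctuation, level alarm
(B) column flooding — pressure fluctuation miss; level alarm miss; viscosity out of range match; outlet temperature high match; pressure drop high match
(C) pump cavitation — pressure fluctuation match; level alarm match; viscosity out of range match; outlet temperature high miss; pressure drop high miss
(D) control-valve stiction — fails on viscosity out of range, outlet temperature high, pressure drop high (predicts outlet temperature low, not outlet temperature high; predicts pressure drop low, not pressure drop high)
No candidate is consistent with all observations.

none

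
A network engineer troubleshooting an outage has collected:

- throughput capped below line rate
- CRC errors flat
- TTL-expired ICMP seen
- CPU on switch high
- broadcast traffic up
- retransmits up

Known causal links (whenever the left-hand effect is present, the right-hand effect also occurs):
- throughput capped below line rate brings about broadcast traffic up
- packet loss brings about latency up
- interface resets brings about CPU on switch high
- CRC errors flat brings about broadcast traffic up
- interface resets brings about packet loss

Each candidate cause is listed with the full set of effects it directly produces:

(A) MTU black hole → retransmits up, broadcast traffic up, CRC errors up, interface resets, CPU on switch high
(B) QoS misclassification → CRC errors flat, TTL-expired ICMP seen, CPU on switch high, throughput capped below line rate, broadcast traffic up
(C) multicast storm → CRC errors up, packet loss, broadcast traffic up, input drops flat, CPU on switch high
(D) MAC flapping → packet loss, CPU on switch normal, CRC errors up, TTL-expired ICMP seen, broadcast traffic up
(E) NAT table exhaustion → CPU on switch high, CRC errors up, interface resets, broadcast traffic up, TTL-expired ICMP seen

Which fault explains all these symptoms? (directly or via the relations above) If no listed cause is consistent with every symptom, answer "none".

none

Checking each candidate against the observations:
(A) MTU black hole — fails on throughput capped below line rate, CRC errors flat, TTL-expired ICMP seen (predicts CRC errors up, not CRC errors flat)
(B) QoS misclassification — throughput capped below line rate +; CRC errors flat +; TTL-expired ICMP seen +; CPU on switch high +; broadcast traffic up +; retransmits up -
(C) multicast storm — fails on throughput capped below line rate, CRC errors flat, TTL-expired ICMP seen, retransmits up (predicts CRC errors up, not CRC errors flat)
(D) MAC flapping — fails on throughput capped below line rate, CRC errors flat, CPU on switch high, retransmits up (predicts CRC errors up, not CRC errors flat; predicts CPU on switch normal, not CPU on switch high)
(E) NAT table exhaustion — throughput capped below line rate -; CRC errors flat -; TTL-expired ICMP seen +; CPU on switch high +; broadcast traffic up +; retransmits up -
None of the listed candidates fits everything.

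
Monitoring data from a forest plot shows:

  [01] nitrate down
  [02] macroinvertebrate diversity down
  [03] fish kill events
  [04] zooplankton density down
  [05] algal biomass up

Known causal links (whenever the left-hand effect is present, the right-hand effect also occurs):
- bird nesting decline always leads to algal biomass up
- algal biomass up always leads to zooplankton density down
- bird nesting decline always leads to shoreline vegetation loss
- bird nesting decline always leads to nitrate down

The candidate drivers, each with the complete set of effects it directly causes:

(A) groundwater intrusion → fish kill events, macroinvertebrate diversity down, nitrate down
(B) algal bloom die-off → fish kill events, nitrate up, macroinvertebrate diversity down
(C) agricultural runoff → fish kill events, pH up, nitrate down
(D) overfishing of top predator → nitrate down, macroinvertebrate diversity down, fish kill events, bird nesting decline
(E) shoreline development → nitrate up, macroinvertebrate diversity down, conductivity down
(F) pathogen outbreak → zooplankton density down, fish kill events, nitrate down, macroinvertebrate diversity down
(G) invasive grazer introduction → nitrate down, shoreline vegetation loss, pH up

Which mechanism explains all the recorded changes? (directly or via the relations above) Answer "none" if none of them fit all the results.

Testing each hypothesis:
(A) groundwater intrusion — nitrate down match; macroinvertebrate diversity down match; fish kill events match; zooplankton density down miss; algal biomass up miss
(B) algal bloom die-off — fails on nitrate down, zooplankton density down, algal biomass up (predicts nitrate up, not nitrate down)
(C) agricultural runoff — nitrate down match; macroinvertebrate diversity down miss; fish kill events match; zooplankton density down miss; algal biomass up miss
(D) overfishing of top predator — accounts for every observation (zooplankton density down through bird nesting decline → algal biomass up → zooplankton density down)
(E) shoreline development — nitrate down miss; macroinvertebrate diversity down match; fish kill events miss; zooplankton density down miss; algal biomass up miss
(F) pathogen outbreak — does not account for algal biomass up
(G) invasive grazer introduction — nitrate down match; macroinvertebrate diversity down miss; fish kill events miss; zooplankton density down miss; algal biomass up miss
(D) alone accounts for all the evidence.

D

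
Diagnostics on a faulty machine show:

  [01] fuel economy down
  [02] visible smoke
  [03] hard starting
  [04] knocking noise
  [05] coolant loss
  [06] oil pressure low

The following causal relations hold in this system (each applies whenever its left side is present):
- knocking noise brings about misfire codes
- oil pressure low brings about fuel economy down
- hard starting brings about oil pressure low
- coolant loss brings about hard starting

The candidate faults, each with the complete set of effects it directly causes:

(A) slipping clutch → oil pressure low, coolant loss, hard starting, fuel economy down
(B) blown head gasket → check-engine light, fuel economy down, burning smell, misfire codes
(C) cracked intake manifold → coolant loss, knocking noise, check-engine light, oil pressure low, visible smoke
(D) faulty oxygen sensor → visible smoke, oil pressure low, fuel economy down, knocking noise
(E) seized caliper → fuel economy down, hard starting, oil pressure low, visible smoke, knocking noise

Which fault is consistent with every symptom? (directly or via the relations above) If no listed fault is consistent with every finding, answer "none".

Testing each hypothesis:
(A) slipping clutch — does not account for visible smoke, knocking noise
(B) blown head gasket — fuel economy down ✓; visible smoke ✗; hard starting ✗; knocking noise ✗; coolant loss ✗; oil pressure low ✗
(C) cracked intake manifold — fuel economy down ✓ (through oil pressure low → fuel economy down); visible smoke ✓; hard starting ✓ (through coolant loss → hard starting); knocking noise ✓; coolant loss ✓; oil pressure low ✓
(D) faulty oxygen sensor — does not account for hard starting, coolant loss
(E) seized caliper — does not account for coolant loss
Only (C) is consistent with every observation.

C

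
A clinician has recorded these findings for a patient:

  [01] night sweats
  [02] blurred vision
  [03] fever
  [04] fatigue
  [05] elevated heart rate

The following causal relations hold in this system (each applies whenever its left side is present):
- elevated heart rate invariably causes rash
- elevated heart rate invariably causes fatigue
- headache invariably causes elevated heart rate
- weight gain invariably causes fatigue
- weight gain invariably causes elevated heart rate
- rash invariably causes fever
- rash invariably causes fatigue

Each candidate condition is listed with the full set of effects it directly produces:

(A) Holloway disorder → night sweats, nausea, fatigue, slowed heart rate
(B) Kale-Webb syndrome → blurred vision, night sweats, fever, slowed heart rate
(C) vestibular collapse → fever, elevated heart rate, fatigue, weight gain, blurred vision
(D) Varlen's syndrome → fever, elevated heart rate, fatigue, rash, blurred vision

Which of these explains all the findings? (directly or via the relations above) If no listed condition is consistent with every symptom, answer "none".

For each candidate, compare predicted effects to what was observed:
(A) Holloway disorder — fails on blurred vision, fever, elevated heart rate (predicts slowed heart rate, not elevated heart rate)
(B) Kale-Webb syndrome — night sweats ✓; blurred vision ✓; fever ✓; fatigue ✗; elevated heart rate ✗
(C) vestibular collapse — does not account for night sweats
(D) Varlen's syndrome — does not account for night sweats
Every candidate fails on at least one observation.

none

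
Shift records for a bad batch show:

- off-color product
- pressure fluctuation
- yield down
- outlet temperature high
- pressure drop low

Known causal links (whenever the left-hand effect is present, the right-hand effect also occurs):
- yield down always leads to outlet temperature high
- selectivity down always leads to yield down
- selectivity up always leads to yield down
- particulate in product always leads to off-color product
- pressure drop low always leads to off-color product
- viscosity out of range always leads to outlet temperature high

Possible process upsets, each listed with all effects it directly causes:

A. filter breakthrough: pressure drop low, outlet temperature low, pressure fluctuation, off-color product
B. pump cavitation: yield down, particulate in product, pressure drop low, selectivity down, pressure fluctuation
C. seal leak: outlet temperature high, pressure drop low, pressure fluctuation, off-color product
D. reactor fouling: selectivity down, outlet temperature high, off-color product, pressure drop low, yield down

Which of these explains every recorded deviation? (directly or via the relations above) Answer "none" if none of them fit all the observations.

For each candidate, compare predicted effects to what was observed:
(A) filter breakthrough — off-color product match; pressure fluctuation match; yield down miss; outlet temperature high miss; pressure drop low match
(B) pump cavitation — accounts for every observation (off-color product via particulate in product → off-color product)
(C) seal leak — off-color product match; pressure fluctuation match; yield down miss; outlet temperature high match; pressure drop low match
(D) reactor fouling — off-color product match; pressure fluctuation miss; yield down match; outlet temperature high match; pressure drop low match
(B) alone accounts for all the evidence.

B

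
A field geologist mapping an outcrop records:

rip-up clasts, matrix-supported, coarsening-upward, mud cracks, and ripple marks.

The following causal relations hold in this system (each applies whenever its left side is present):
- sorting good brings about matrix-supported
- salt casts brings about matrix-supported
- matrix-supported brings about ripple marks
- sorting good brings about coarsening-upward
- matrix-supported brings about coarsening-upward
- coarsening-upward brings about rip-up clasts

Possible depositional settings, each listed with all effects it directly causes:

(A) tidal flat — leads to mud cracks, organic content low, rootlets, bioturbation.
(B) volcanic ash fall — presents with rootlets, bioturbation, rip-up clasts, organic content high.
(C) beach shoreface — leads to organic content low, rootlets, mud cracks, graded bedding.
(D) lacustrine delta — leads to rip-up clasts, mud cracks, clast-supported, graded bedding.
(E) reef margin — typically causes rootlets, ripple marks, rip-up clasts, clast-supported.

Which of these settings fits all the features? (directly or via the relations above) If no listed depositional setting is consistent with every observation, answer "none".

Per-candidate check:
(A) tidal flat — rip-up clasts miss; matrix-supported miss; coarsening-upward miss; mud cracks match; ripple marks miss
(B) volcanic ash fall — rip-up clasts match; matrix-supported miss; coarsening-upward miss; mud cracks miss; ripple marks miss
(C) beach shoreface — rip-up clasts miss; matrix-supported miss; coarsening-upward miss; mud cracks match; ripple marks miss
(D) lacustrine delta — fails on matrix-supported, coarsening-upward, ripple marks (predicts clast-supported, not matrix-supported)
(E) reef margin — fails on matrix-supported, coarsening-upward, mud cracks (predicts clast-supported, not matrix-supported)
No candidate is consistent with all observations.

none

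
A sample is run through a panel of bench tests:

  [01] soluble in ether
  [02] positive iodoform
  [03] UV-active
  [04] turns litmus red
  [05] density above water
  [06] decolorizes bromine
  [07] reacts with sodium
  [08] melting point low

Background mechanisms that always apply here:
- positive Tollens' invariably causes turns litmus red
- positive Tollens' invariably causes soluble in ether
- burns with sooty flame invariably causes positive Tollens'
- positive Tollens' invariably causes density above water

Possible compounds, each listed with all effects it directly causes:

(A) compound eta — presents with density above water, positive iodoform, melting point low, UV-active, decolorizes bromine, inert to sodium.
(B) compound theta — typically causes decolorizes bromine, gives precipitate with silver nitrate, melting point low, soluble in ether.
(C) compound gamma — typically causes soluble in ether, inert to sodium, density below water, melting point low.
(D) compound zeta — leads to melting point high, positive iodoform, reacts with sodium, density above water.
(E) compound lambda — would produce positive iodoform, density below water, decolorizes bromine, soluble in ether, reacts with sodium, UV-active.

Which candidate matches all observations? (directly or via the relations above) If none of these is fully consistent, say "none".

Testing each hypothesis:
(A) compound eta — fails on soluble in ether, turns litmus red, reacts with sodium (predicts inert to sodium, not reacts with sodium)
(B) compound theta — does not account for positive iodoform, UV-active, turns litmus red, density above water, reacts with sodium
(C) compound gamma — fails on positive iodoform, UV-active, turns litmus red, density above water, decolorizes bromine, reacts with sodium (predicts density below water, not density above water; predicts inert to sodium, not reacts with sodium)
(D) compound zeta — soluble in ether NO; positive iodoform yes; UV-active NO; turns litmus red NO; density above water yes; decolorizes bromine NO; reacts with sodium yes; melting point low NO
(E) compound lambda — fails on turns litmus red, density above water, melting point low (predicts density below water, not density above water)
Every candidate fails on at least one observation.

none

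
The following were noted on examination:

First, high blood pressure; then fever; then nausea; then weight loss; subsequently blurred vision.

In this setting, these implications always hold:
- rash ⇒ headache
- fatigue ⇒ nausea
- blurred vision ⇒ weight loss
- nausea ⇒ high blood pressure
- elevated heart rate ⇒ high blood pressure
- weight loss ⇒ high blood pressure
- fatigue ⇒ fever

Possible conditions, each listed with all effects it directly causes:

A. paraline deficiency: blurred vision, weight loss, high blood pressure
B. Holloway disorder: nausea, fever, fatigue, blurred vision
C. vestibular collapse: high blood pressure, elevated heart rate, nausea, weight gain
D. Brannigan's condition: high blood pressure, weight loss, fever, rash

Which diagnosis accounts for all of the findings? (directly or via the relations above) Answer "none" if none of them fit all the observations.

For each candidate, compare predicted effects to what was observed:
(A) paraline deficiency — high blood pressure match; fever miss; nausea miss; weight loss match; blurred vision match
(B) Holloway disorder — accounts for every observation (high blood pressure by nausea → high blood pressure)
(C) vestibular collapse — high blood pressure match; fever miss; nausea match; weight loss miss; blurred vision miss
(D) Brannigan's condition — high blood pressure match; fever match; nausea miss; weight loss match; blurred vision miss
Only (B) is consistent with every observation.

B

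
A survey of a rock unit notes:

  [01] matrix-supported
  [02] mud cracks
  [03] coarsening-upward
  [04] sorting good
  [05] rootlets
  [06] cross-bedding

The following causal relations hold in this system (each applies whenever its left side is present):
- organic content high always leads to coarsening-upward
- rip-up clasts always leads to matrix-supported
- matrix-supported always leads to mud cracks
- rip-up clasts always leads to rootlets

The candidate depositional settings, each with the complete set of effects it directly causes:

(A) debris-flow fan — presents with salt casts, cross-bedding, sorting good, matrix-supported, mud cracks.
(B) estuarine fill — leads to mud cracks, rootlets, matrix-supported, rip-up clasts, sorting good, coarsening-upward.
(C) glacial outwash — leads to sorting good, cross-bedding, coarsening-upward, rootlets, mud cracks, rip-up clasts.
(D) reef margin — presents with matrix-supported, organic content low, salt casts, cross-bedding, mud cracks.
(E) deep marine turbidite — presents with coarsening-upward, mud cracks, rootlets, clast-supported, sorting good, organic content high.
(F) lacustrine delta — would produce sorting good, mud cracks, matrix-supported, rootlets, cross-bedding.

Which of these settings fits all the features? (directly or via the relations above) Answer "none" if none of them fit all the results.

C

For each candidate, compare predicted effects to what was observed:
(A) debris-flow fan — does not account for coarsening-upward, rootlets
(B) estuarine fill — does not account for cross-bedding
(C) glacial outwash — matrix-supported yes (by rip-up clasts → matrix-supported); mud cracks yes; coarsening-upward yes; sorting good yes; rootlets yes; cross-bedding yes
(D) reef margin — matrix-supported yes; mud cracks yes; coarsening-upward NO; sorting good NO; rootlets NO; cross-bedding yes
(E) deep marine turbidite — matrix-supported NO; mud cracks yes; coarsening-upward yes; sorting good yes; rootlets yes; cross-bedding NO
(F) lacustrine delta — matrix-supported yes; mud cracks yes; coarsening-upward NO; sorting good yes; rootlets yes; cross-bedding yes
(C) alone accounts for all the evidence.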